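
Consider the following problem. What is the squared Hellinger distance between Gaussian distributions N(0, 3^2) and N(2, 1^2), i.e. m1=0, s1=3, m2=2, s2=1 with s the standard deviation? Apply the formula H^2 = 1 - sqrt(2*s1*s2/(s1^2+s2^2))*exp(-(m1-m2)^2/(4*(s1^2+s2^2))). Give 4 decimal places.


Squared Hellinger distance for Gaussians:
H^2 = 1 - sqrt(2*s1*s2/(s1^2+s2^2)) * exp(-(m1-m2)^2/(4*(s1^2+s2^2))).
s1^2 = 9, s2^2 = 1, s1^2+s2^2 = 10.
sqrt(2*3*1/(10)) = 0.774597.
(m1-m2)^2 = (-2)^2 = 4.
exp(-4/(4*10)) = exp(-0.1) = 0.904837.
H^2 = 1 - 0.774597*0.904837 = 0.2991

0.2991


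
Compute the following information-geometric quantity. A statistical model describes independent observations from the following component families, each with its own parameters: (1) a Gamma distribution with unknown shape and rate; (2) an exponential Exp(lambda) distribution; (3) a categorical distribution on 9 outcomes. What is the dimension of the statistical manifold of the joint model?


The dimension of a statistical manifold equals the number of free
(independent) real parameters of the model. For a product of independent
blocks the parameter counts add.
- Gamma (shape, rate): 2.
- exponential (lambda): 1.
- categorical on 9 outcomes (probabilities sum to 1): 9-1 = 8.
Total = 2 + 1 + 8 = 11.
Dimension = 11

11


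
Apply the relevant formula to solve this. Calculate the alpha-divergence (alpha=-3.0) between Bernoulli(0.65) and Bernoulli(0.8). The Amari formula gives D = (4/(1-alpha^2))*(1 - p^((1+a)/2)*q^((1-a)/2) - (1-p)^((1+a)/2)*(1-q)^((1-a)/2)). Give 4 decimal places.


Amari alpha-divergence:
D = (4/(1-alpha^2))*(1 - p^((1+a)/2)*q^((1-a)/2) - (1-p)^((1+a)/2)*(1-q)^((1-a)/2)).
alpha = -3.0, p = 0.65, q = 0.8.
e1 = (1+alpha)/2 = -1.0, e2 = (1-alpha)/2 = 2.0.
t1 = p^e1 * q^e2 = 0.65^-1.0 * 0.8^2.0 = 0.984615.
t2 = (1-p)^e1 * (1-q)^e2 = 0.35^-1.0 * 0.2^2.0 = 0.114286.
4/(1-alpha^2) = -0.5.
D = -0.5*(1 - 0.984615 - 0.114286) = 0.0495

0.0495


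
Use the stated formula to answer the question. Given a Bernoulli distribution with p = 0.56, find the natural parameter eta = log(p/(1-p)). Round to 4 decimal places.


Natural parameter for Bernoulli: eta = log(p/(1-p)).
p = 0.56, 1-p = 0.44.
p/(1-p) = 1.272727.
eta = log(1.272727) = 0.2412

0.2412


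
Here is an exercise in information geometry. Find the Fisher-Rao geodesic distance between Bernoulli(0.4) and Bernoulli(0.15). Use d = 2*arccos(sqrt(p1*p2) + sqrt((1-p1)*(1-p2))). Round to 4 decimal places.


Geodesic distance on Bernoulli manifold:
d(p1,p2) = 2*arccos(sqrt(p1*p2) + sqrt((1-p1)*(1-p2))).
sqrt(p1*p2) = sqrt(0.4*0.15) = 0.244949.
sqrt((1-p1)*(1-p2)) = sqrt(0.6*0.85) = 0.714143.
arg = 0.244949 + 0.714143 = 0.959092.
d = 2*arccos(0.959092) = 0.5740

0.5740


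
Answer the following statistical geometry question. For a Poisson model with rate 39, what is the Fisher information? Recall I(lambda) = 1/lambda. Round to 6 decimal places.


Fisher information for Poisson: I(lambda) = 1/lambda.
lambda = 39.
I(lambda) = 1/39 = 0.025641

0.025641


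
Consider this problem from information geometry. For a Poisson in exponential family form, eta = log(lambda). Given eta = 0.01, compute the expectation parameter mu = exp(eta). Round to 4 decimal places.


Expectation parameter for Poisson exponential family:
mu = exp(eta).
eta = 0.01.
mu = exp(0.01) = 1.0101

1.0101


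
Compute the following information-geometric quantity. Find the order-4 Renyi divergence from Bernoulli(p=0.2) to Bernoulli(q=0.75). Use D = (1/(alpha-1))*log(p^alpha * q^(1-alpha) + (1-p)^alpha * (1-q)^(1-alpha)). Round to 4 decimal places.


Renyi divergence of order alpha between Bernoulli distributions:
D = (1/(alpha-1))*log(p^alpha * q^(1-alpha) + (1-p)^alpha * (1-q)^(1-alpha)).
alpha = 4, p = 0.2, q = 0.75.
p^alpha * q^(1-alpha) = 0.2^4 * 0.75^-3 = 0.003793.
(1-p)^alpha * (1-q)^(1-alpha) = 0.8^4 * 0.25^-3 = 26.2144.
sum = 0.003793 + 26.2144 = 26.218193.
D = (1/3)*log(26.218193) = 1.0888

1.0888


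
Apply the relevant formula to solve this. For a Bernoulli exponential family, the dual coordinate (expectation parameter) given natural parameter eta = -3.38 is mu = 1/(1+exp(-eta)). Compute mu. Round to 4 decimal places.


Dual coordinate (expectation parameter) for Bernoulli:
mu = 1/(1+exp(-eta)).
eta = -3.38.
exp(-eta) = exp(3.38) = 29.370771.
mu = 1/(1+29.370771) = 0.0329

0.0329


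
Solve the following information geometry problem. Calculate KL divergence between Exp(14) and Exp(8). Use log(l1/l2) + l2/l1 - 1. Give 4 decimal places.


KL divergence for exponential family:
KL = log(l1/l2) + l2/l1 - 1.
log(14/8) = 0.559616.
8/14 = 0.571429.
KL = 0.559616 + 0.571429 - 1 = 0.1310

0.1310


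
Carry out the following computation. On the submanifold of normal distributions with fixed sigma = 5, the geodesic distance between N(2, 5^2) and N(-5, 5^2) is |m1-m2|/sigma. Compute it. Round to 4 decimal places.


On the fixed-variance normal subfamily, geodesic distance = |m1-m2|/sigma.
|2 - -5| = 7.
sigma = 5.
d = 7/5 = 1.4000

1.4000


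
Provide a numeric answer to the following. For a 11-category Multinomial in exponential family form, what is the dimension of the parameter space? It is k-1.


Exponential family dimension calculation:
For Multinomial with k=11 categories, dim = k-1 = 10.

10


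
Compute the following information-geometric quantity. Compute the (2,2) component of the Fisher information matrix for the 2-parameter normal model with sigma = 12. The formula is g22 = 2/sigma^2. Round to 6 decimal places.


For the 2-parameter normal family, the Fisher metric has:
  g11 = 1/sigma^2, g22 = 2/sigma^2.
sigma = 12, sigma^2 = 144.
g22 = 0.013889

0.013889


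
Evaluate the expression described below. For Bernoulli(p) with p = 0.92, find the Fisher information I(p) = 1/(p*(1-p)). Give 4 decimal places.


For Bernoulli(p), Fisher information is I(p) = 1/(p*(1-p)).
p = 0.92, 1-p = 0.08.
p*(1-p) = 0.0736.
I(p) = 1/0.0736 = 13.5870

13.5870


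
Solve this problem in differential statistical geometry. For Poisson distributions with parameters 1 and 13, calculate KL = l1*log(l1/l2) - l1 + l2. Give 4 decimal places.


KL divergence for Poisson:
KL = l1*log(l1/l2) - l1 + l2.
l1 = 1, l2 = 13.
log(1/13) = -2.564949.
l1*log(l1/l2) = 1 * -2.564949 = -2.564949.
KL = -2.564949 - 1 + 13 = 9.4351

9.4351


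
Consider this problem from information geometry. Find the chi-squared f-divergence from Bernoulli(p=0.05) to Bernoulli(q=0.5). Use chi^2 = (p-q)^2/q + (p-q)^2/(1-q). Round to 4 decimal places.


Chi-squared divergence between Bernoulli distributions:
chi^2 = (p-q)^2/q + (p-q)^2/(1-q).
p = 0.05, q = 0.5, p-q = -0.45.
(p-q)^2 = 0.2025.
term1 = 0.2025/0.5 = 0.405.
term2 = 0.2025/0.5 = 0.405.
chi^2 = 0.405 + 0.405 = 0.8100

0.8100


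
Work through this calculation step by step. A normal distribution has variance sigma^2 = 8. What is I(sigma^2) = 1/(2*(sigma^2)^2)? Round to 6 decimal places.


Fisher information for variance: I(sigma^2) = 1/(2*sigma^4).
sigma^2 = 8, so sigma^4 = 64.
I = 1/(2*64) = 1/128 = 0.007813

0.007813


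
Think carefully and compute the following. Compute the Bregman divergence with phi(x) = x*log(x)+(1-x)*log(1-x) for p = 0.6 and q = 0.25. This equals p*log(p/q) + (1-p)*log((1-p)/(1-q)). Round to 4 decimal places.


Bregman divergence with negative entropy generator:
D = p*log(p/q) + (1-p)*log((1-p)/(1-q)).
p = 0.6, q = 0.25.
p*log(p/q) = 0.6*log(0.6/0.25) = 0.525281.
(1-p)*log((1-p)/(1-q)) = 0.4*log(0.4/0.75) = -0.251443.
D = 0.525281 + -0.251443 = 0.2738

0.2738


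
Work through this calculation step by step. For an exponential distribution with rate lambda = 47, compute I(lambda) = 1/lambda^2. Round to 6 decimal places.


Fisher information for exponential: I(lambda) = 1/lambda^2.
lambda = 47, lambda^2 = 2209.
I = 1/2209 = 0.000453

0.000453


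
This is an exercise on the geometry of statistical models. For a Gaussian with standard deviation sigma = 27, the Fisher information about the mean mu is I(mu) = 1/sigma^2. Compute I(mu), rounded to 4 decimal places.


The Fisher information for the mean of a normal distribution is I(mu) = 1/sigma^2.
sigma = 27, so sigma^2 = 729.
I(mu) = 1/729 = 0.0014

0.0014


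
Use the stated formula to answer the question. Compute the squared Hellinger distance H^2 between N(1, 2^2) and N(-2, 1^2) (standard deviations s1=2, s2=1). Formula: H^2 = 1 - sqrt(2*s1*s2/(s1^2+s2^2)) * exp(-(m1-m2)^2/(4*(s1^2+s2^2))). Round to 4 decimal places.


Squared Hellinger distance for Gaussians:
H^2 = 1 - sqrt(2*s1*s2/(s1^2+s2^2)) * exp(-(m1-m2)^2/(4*(s1^2+s2^2))).
s1^2 = 4, s2^2 = 1, s1^2+s2^2 = 5.
sqrt(2*2*1/(5)) = 0.894427.
(m1-m2)^2 = (3)^2 = 9.
exp(-9/(4*5)) = exp(-0.45) = 0.637628.
H^2 = 1 - 0.894427*0.637628 = 0.4297

0.4297


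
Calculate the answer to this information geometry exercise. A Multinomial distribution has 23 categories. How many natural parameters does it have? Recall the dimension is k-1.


Exponential family dimension calculation:
For Multinomial with k=23 categories, dim = k-1 = 22.

22


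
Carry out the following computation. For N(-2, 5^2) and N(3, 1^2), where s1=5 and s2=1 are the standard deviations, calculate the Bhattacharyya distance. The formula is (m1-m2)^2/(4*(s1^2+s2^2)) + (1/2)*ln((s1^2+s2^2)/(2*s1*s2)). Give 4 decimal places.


Bhattacharyya distance between two Gaussians:
DB = (m1-m2)^2/(4*(s1^2+s2^2)) + (1/2)*ln((s1^2+s2^2)/(2*s1*s2)).
(m1-m2)^2 = (-5)^2 = 25.
s1^2+s2^2 = 25 + 1 = 26.
term1 = 25/104 = 0.240385.
term2 = 0.5*ln(26/10.0) = 0.477756.
DB = 0.240385 + 0.477756 = 0.7181

0.7181


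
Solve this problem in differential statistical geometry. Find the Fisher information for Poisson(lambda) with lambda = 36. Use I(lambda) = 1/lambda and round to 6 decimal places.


Fisher information for Poisson: I(lambda) = 1/lambda.
lambda = 36.
I(lambda) = 1/36 = 0.027778

0.027778


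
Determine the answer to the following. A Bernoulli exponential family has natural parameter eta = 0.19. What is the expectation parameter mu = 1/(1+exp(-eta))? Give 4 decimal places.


Dual coordinate (expectation parameter) for Bernoulli:
mu = 1/(1+exp(-eta)).
eta = 0.19.
exp(-eta) = exp(-0.19) = 0.826959.
mu = 1/(1+0.826959) = 0.5474

0.5474


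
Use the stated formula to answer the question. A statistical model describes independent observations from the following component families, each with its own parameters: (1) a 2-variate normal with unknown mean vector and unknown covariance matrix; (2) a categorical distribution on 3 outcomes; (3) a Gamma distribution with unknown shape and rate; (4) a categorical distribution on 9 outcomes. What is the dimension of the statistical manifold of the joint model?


The dimension of a statistical manifold equals the number of free
(independent) real parameters of the model. For a product of independent
blocks the parameter counts add.
- 2-variate normal: 2 (mean) + 2*3/2 = 3 (symmetric covariance) = 5.
- categorical on 3 outcomes (probabilities sum to 1): 3-1 = 2.
- Gamma (shape, rate): 2.
- categorical on 9 outcomes (probabilities sum to 1): 9-1 = 8.
Total = 5 + 2 + 2 + 8 = 17.
Dimension = 17

17


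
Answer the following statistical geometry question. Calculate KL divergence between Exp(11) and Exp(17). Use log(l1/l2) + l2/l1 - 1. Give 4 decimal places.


KL divergence for exponential family:
KL = log(l1/l2) + l2/l1 - 1.
log(11/17) = -0.435318.
17/11 = 1.545455.
KL = -0.435318 + 1.545455 - 1 = 0.1101

0.1101


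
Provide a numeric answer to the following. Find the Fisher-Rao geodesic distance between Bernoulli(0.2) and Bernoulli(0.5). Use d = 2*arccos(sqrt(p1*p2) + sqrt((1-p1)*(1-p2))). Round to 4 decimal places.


Geodesic distance on Bernoulli manifold:
d(p1,p2) = 2*arccos(sqrt(p1*p2) + sqrt((1-p1)*(1-p2))).
sqrt(p1*p2) = sqrt(0.2*0.5) = 0.316228.
sqrt((1-p1)*(1-p2)) = sqrt(0.8*0.5) = 0.632456.
arg = 0.316228 + 0.632456 = 0.948683.
d = 2*arccos(0.948683) = 0.6435

0.6435


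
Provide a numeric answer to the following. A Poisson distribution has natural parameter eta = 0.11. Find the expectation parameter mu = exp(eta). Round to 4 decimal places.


Expectation parameter for Poisson exponential family:
mu = exp(eta).
eta = 0.11.
mu = exp(0.11) = 1.1163

1.1163


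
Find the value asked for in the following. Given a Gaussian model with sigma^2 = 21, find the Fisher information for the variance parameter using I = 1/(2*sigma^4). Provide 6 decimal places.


Fisher information for variance: I(sigma^2) = 1/(2*sigma^4).
sigma^2 = 21, so sigma^4 = 441.
I = 1/(2*441) = 1/882 = 0.001134

0.001134


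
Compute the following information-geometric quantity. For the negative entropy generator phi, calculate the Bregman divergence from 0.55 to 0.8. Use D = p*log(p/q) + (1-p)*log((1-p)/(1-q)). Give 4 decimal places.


Bregman divergence with negative entropy generator:
D = p*log(p/q) + (1-p)*log((1-p)/(1-q)).
p = 0.55, q = 0.8.
p*log(p/q) = 0.55*log(0.55/0.8) = -0.206081.
(1-p)*log((1-p)/(1-q)) = 0.45*log(0.45/0.2) = 0.364919.
D = -0.206081 + 0.364919 = 0.1588

0.1588


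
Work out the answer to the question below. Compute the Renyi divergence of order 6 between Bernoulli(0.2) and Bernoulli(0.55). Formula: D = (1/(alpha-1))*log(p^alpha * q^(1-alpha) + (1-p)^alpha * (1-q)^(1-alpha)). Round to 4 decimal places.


Renyi divergence of order alpha between Bernoulli distributions:
D = (1/(alpha-1))*log(p^alpha * q^(1-alpha) + (1-p)^alpha * (1-q)^(1-alpha)).
alpha = 6, p = 0.2, q = 0.55.
p^alpha * q^(1-alpha) = 0.2^6 * 0.55^-5 = 0.001272.
(1-p)^alpha * (1-q)^(1-alpha) = 0.8^6 * 0.45^-5 = 14.206181.
sum = 0.001272 + 14.206181 = 14.207453.
D = (1/5)*log(14.207453) = 0.5308

0.5308


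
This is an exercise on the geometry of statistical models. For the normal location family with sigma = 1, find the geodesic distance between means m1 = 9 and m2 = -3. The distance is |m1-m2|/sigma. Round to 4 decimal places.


On the fixed-variance normal subfamily, geodesic distance = |m1-m2|/sigma.
|9 - -3| = 12.
sigma = 1.
d = 12/1 = 12.0000

12.0000


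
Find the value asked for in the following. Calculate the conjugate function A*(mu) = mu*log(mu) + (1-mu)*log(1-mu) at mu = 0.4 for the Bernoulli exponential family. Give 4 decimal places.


Legendre transform for Bernoulli:
A*(mu) = mu*log(mu) + (1-mu)*log(1-mu).
mu = 0.4, 1-mu = 0.6.
mu*log(mu) = 0.4*log(0.4) = -0.366516.
(1-mu)*log(1-mu) = 0.6*log(0.6) = -0.306495.
A* = -0.366516 + -0.306495 = -0.6730

-0.6730


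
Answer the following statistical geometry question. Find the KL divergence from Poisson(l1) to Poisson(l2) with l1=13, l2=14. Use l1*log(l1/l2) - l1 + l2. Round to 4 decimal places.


KL divergence for Poisson:
KL = l1*log(l1/l2) - l1 + l2.
l1 = 13, l2 = 14.
log(13/14) = -0.074108.
l1*log(l1/l2) = 13 * -0.074108 = -0.963404.
KL = -0.963404 - 13 + 14 = 0.0366

0.0366


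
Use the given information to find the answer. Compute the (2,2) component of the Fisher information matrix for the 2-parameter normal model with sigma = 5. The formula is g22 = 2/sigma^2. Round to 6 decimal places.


For the 2-parameter normal family, the Fisher metric has:
  g11 = 1/sigma^2, g22 = 2/sigma^2.
sigma = 5, sigma^2 = 25.
g22 = 0.080000

0.080000


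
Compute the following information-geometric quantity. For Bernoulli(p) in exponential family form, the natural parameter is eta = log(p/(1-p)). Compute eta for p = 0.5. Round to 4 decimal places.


Natural parameter for Bernoulli: eta = log(p/(1-p)).
p = 0.5, 1-p = 0.5.
p/(1-p) = 1.0.
eta = log(1.0) = 0.0000

0.0000


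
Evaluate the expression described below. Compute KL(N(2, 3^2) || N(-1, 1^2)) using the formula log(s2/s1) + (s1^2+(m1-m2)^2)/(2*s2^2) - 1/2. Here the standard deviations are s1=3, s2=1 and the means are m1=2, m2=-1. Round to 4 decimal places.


KL divergence between normal distributions:
KL = log(s2/s1) + (s1^2 + (m1-m2)^2)/(2*s2^2) - 1/2.
log(1/3) = -1.098612.
(3^2 + (2--1)^2)/(2*1^2) = (9 + 9)/2 = 9.0.
KL = -1.098612 + 9.0 - 0.5 = 7.4014

7.4014


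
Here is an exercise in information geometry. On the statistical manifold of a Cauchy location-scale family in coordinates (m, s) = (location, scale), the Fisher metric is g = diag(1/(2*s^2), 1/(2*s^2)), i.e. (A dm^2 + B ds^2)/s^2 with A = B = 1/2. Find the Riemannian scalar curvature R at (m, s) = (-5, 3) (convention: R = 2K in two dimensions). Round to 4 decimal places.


The metric has the form g = (A dm^2 + B ds^2)/s^2 with A = 1/2, B = 1/2.
Substitute u = sqrt(A/B)*m: g = B*(du^2 + ds^2)/s^2, i.e. B times the
Poincare upper half-plane metric, which has constant Gaussian curvature -1.
Scaling a 2D metric by a constant c divides the Gaussian curvature by c,
so K = -1/B = -1/(1/2) = -2.0000 everywhere (the point (m, s) = (-5, 3) is irrelevant:
the curvature is constant).
Scalar curvature in dimension 2: R = 2K = -2/(1/2) = -4.0000.

-4.0000


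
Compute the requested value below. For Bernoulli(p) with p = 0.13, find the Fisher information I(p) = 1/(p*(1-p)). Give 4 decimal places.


For Bernoulli(p), Fisher information is I(p) = 1/(p*(1-p)).
p = 0.13, 1-p = 0.87.
p*(1-p) = 0.1131.
I(p) = 1/0.1131 = 8.8417

8.8417


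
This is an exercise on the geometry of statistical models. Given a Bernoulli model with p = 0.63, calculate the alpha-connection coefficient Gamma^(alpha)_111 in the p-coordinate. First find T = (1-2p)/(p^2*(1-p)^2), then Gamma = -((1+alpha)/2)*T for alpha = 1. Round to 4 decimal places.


Skewness (Amari-Chentsov) tensor: T = (1-2p)/(p^2*(1-p)^2).
p = 0.63, 1-2p = -0.26, p^2 = 0.3969, (1-p)^2 = 0.1369.
T = -0.26/(0.3969 * 0.1369) = -4.785076.
In the p-coordinate, Gamma^(alpha) = Gamma^(0) - (alpha/2)*T with Gamma^(0) = (1/2)*g'(p) = -T/2,
so Gamma^(alpha) = -((1+alpha)/2)*T.
alpha = 1, -(1+alpha)/2 = -1.0.
Gamma = -1.0 * -4.785076 = 4.7851

4.7851


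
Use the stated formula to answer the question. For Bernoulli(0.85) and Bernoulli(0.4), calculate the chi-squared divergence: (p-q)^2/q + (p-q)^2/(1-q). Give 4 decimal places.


Chi-squared divergence between Bernoulli distributions:
chi^2 = (p-q)^2/q + (p-q)^2/(1-q).
p = 0.85, q = 0.4, p-q = 0.45.
(p-q)^2 = 0.2025.
term1 = 0.2025/0.4 = 0.50625.
term2 = 0.2025/0.6 = 0.3375.
chi^2 = 0.50625 + 0.3375 = 0.8437

0.8437


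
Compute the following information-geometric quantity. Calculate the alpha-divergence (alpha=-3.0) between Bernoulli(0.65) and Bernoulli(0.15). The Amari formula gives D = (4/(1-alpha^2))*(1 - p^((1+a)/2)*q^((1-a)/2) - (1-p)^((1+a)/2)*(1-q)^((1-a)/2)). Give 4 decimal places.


Amari alpha-divergence:
D = (4/(1-alpha^2))*(1 - p^((1+a)/2)*q^((1-a)/2) - (1-p)^((1+a)/2)*(1-q)^((1-a)/2)).
alpha = -3.0, p = 0.65, q = 0.15.
e1 = (1+alpha)/2 = -1.0, e2 = (1-alpha)/2 = 2.0.
t1 = p^e1 * q^e2 = 0.65^-1.0 * 0.15^2.0 = 0.034615.
t2 = (1-p)^e1 * (1-q)^e2 = 0.35^-1.0 * 0.85^2.0 = 2.064286.
4/(1-alpha^2) = -0.5.
D = -0.5*(1 - 0.034615 - 2.064286) = 0.5495

0.5495


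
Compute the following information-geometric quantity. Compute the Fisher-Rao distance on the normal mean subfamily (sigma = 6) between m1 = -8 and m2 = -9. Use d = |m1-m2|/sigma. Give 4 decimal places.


On the fixed-variance normal subfamily, geodesic distance = |m1-m2|/sigma.
|-8 - -9| = 1.
sigma = 6.
d = 1/6 = 0.1667

0.1667


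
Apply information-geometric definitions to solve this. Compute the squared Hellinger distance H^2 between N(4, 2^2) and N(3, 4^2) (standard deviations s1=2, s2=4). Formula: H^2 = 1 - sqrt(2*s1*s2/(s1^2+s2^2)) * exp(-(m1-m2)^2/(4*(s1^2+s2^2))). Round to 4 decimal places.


Squared Hellinger distance for Gaussians:
H^2 = 1 - sqrt(2*s1*s2/(s1^2+s2^2)) * exp(-(m1-m2)^2/(4*(s1^2+s2^2))).
s1^2 = 4, s2^2 = 16, s1^2+s2^2 = 20.
sqrt(2*2*4/(20)) = 0.894427.
(m1-m2)^2 = (1)^2 = 1.
exp(-1/(4*20)) = exp(-0.0125) = 0.987578.
H^2 = 1 - 0.894427*0.987578 = 0.1167

0.1167


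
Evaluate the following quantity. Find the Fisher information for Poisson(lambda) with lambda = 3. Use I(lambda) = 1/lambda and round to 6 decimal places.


Fisher information for Poisson: I(lambda) = 1/lambda.
lambda = 3.
I(lambda) = 1/3 = 0.333333

0.333333


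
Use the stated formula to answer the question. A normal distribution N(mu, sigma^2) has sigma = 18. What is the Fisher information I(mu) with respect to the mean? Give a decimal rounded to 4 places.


The Fisher information for the mean of a normal distribution is I(mu) = 1/sigma^2.
sigma = 18, so sigma^2 = 324.
I(mu) = 1/324 = 0.0031

0.0031


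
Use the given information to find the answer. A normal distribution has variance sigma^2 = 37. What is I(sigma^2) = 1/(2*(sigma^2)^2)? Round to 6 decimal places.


Fisher information for variance: I(sigma^2) = 1/(2*sigma^4).
sigma^2 = 37, so sigma^4 = 1369.
I = 1/(2*1369) = 1/2738 = 0.000365

0.000365


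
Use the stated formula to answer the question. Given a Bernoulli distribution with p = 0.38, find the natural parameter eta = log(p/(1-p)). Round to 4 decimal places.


Natural parameter for Bernoulli: eta = log(p/(1-p)).
p = 0.38, 1-p = 0.62.
p/(1-p) = 0.612903.
eta = log(0.612903) = -0.4895

-0.4895


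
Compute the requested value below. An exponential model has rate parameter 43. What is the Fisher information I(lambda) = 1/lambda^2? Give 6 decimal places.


Fisher information for exponential: I(lambda) = 1/lambda^2.
lambda = 43, lambda^2 = 1849.
I = 1/1849 = 0.000541

0.000541


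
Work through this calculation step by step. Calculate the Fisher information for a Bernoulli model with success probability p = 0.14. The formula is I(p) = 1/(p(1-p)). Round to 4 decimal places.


For Bernoulli(p), Fisher information is I(p) = 1/(p*(1-p)).
p = 0.14, 1-p = 0.86.
p*(1-p) = 0.1204.
I(p) = 1/0.1204 = 8.3056

8.3056


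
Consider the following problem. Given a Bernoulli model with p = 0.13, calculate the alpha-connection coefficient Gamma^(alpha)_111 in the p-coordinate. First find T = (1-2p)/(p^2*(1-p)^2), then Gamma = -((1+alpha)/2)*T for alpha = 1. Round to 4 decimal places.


Skewness (Amari-Chentsov) tensor: T = (1-2p)/(p^2*(1-p)^2).
p = 0.13, 1-2p = 0.74, p^2 = 0.0169, (1-p)^2 = 0.7569.
T = 0.74/(0.0169 * 0.7569) = 57.850419.
In the p-coordinate, Gamma^(alpha) = Gamma^(0) - (alpha/2)*T with Gamma^(0) = (1/2)*g'(p) = -T/2,
so Gamma^(alpha) = -((1+alpha)/2)*T.
alpha = 1, -(1+alpha)/2 = -1.0.
Gamma = -1.0 * 57.850419 = -57.8504

-57.8504


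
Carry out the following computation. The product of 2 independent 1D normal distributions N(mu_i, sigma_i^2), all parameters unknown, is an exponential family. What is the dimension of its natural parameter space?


Exponential family dimension calculation:
Each univariate normal has two natural parameters (mu/sigma^2 and -1/(2 sigma^2)).
With 2 independent components, dim = 2 * 2 = 4.

4


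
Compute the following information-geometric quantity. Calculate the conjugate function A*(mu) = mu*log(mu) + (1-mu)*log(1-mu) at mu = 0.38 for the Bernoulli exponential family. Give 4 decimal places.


Legendre transform for Bernoulli:
A*(mu) = mu*log(mu) + (1-mu)*log(1-mu).
mu = 0.38, 1-mu = 0.62.
mu*log(mu) = 0.38*log(0.38) = -0.367682.
(1-mu)*log(1-mu) = 0.62*log(0.62) = -0.296382.
A* = -0.367682 + -0.296382 = -0.6641

-0.6641


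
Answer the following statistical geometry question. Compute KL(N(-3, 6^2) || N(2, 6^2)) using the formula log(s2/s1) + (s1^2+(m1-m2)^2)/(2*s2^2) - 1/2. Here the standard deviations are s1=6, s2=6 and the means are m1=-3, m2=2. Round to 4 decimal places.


KL divergence between normal distributions:
KL = log(s2/s1) + (s1^2 + (m1-m2)^2)/(2*s2^2) - 1/2.
log(6/6) = 0.0.
(6^2 + (-3-2)^2)/(2*6^2) = (36 + 25)/72 = 0.847222.
KL = 0.0 + 0.847222 - 0.5 = 0.3472

0.3472


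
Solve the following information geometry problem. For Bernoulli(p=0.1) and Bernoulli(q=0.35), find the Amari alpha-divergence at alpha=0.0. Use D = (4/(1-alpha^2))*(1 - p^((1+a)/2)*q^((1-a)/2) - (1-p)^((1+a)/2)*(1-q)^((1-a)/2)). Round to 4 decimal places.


Amari alpha-divergence:
D = (4/(1-alpha^2))*(1 - p^((1+a)/2)*q^((1-a)/2) - (1-p)^((1+a)/2)*(1-q)^((1-a)/2)).
alpha = 0.0, p = 0.1, q = 0.35.
e1 = (1+alpha)/2 = 0.5, e2 = (1-alpha)/2 = 0.5.
t1 = p^e1 * q^e2 = 0.1^0.5 * 0.35^0.5 = 0.187083.
t2 = (1-p)^e1 * (1-q)^e2 = 0.9^0.5 * 0.65^0.5 = 0.764853.
4/(1-alpha^2) = 4.0.
D = 4.0*(1 - 0.187083 - 0.764853) = 0.1923

0.1923


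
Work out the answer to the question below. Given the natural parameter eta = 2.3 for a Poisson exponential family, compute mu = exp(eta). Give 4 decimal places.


Expectation parameter for Poisson exponential family:
mu = exp(eta).
eta = 2.3.
mu = exp(2.3) = 9.9742

9.9742


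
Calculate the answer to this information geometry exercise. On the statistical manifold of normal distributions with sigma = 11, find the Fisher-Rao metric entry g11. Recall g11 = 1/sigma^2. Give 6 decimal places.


For the 2-parameter normal family, the Fisher metric has:
  g11 = 1/sigma^2, g22 = 2/sigma^2.
sigma = 11, sigma^2 = 121.
g11 = 0.008264

0.008264


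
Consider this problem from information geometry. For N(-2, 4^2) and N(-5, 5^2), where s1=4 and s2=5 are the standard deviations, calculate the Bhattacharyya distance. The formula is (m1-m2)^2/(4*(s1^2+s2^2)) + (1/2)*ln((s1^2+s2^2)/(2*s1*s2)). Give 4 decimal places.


Bhattacharyya distance between two Gaussians:
DB = (m1-m2)^2/(4*(s1^2+s2^2)) + (1/2)*ln((s1^2+s2^2)/(2*s1*s2)).
(m1-m2)^2 = (3)^2 = 9.
s1^2+s2^2 = 16 + 25 = 41.
term1 = 9/164 = 0.054878.
term2 = 0.5*ln(41/40.0) = 0.012346.
DB = 0.054878 + 0.012346 = 0.0672

0.0672


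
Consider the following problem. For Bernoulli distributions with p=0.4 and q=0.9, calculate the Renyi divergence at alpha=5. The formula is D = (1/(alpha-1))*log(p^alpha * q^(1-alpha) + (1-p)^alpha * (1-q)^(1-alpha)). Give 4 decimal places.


Renyi divergence of order alpha between Bernoulli distributions:
D = (1/(alpha-1))*log(p^alpha * q^(1-alpha) + (1-p)^alpha * (1-q)^(1-alpha)).
alpha = 5, p = 0.4, q = 0.9.
p^alpha * q^(1-alpha) = 0.4^5 * 0.9^-4 = 0.015607.
(1-p)^alpha * (1-q)^(1-alpha) = 0.6^5 * 0.1^-4 = 777.6.
sum = 0.015607 + 777.6 = 777.615607.
D = (1/4)*log(777.615607) = 1.6641

1.6641


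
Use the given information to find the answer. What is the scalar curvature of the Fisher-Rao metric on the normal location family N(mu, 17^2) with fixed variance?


This family has a single free parameter, so its statistical manifold
is 1-dimensional. The Riemann curvature tensor of any 1-dimensional
Riemannian manifold vanishes identically, so R = 0.

0


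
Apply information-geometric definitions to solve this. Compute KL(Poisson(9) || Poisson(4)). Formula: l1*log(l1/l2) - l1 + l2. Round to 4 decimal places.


KL divergence for Poisson:
KL = l1*log(l1/l2) - l1 + l2.
l1 = 9, l2 = 4.
log(9/4) = 0.81093.
l1*log(l1/l2) = 9 * 0.81093 = 7.298372.
KL = 7.298372 - 9 + 4 = 2.2984

2.2984


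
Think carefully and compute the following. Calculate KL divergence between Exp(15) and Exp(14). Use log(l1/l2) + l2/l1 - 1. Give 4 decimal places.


KL divergence for exponential family:
KL = log(l1/l2) + l2/l1 - 1.
log(15/14) = 0.068993.
14/15 = 0.933333.
KL = 0.068993 + 0.933333 - 1 = 0.0023

0.0023


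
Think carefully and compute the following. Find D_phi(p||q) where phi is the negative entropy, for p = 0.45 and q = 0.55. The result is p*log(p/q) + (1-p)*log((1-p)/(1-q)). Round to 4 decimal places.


Bregman divergence with negative entropy generator:
D = p*log(p/q) + (1-p)*log((1-p)/(1-q)).
p = 0.45, q = 0.55.
p*log(p/q) = 0.45*log(0.45/0.55) = -0.090302.
(1-p)*log((1-p)/(1-q)) = 0.55*log(0.55/0.45) = 0.110369.
D = -0.090302 + 0.110369 = 0.0201

0.0201


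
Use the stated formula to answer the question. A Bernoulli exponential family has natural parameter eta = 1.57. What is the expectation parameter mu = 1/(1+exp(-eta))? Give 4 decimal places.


Dual coordinate (expectation parameter) for Bernoulli:
mu = 1/(1+exp(-eta)).
eta = 1.57.
exp(-eta) = exp(-1.57) = 0.208045.
mu = 1/(1+0.208045) = 0.8278

0.8278


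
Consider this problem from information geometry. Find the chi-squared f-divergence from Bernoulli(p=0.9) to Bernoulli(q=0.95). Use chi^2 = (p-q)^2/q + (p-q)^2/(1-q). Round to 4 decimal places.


Chi-squared divergence between Bernoulli distributions:
chi^2 = (p-q)^2/q + (p-q)^2/(1-q).
p = 0.9, q = 0.95, p-q = -0.05.
(p-q)^2 = 0.0025.
term1 = 0.0025/0.95 = 0.002632.
term2 = 0.0025/0.05 = 0.05.
chi^2 = 0.002632 + 0.05 = 0.0526

0.0526


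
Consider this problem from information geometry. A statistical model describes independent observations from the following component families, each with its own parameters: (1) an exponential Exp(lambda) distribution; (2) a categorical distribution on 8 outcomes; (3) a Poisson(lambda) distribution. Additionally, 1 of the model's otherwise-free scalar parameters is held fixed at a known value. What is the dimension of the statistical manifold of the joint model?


The dimension of a statistical manifold equals the number of free
(independent) real parameters of the model. For a product of independent
blocks the parameter counts add.
- exponential (lambda): 1.
- categorical on 8 outcomes (probabilities sum to 1): 8-1 = 7.
- Poisson (lambda): 1.
Total = 1 + 7 + 1 = 9.
1 parameter(s) fixed at known values: 9 - 1 = 8.
Dimension = 8

8


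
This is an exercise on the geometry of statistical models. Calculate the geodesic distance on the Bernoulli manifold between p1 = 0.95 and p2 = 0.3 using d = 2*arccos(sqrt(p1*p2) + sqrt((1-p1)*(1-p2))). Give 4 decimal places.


Geodesic distance on Bernoulli manifold:
d(p1,p2) = 2*arccos(sqrt(p1*p2) + sqrt((1-p1)*(1-p2))).
sqrt(p1*p2) = sqrt(0.95*0.3) = 0.533854.
sqrt((1-p1)*(1-p2)) = sqrt(0.05*0.7) = 0.187083.
arg = 0.533854 + 0.187083 = 0.720937.
d = 2*arccos(0.720937) = 1.5313

1.5313


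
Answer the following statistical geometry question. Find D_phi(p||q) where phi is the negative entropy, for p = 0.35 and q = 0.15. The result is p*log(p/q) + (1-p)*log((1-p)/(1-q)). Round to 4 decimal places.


Bregman divergence with negative entropy generator:
D = p*log(p/q) + (1-p)*log((1-p)/(1-q)).
p = 0.35, q = 0.15.
p*log(p/q) = 0.35*log(0.35/0.15) = 0.296554.
(1-p)*log((1-p)/(1-q)) = 0.65*log(0.65/0.85) = -0.174372.
D = 0.296554 + -0.174372 = 0.1222

0.1222


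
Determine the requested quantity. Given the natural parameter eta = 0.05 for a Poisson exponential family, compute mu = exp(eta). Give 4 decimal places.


Expectation parameter for Poisson exponential family:
mu = exp(eta).
eta = 0.05.
mu = exp(0.05) = 1.0513

1.0513


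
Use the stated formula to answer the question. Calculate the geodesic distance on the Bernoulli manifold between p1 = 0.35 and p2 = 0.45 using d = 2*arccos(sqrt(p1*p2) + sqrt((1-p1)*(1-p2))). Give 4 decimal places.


Geodesic distance on Bernoulli manifold:
d(p1,p2) = 2*arccos(sqrt(p1*p2) + sqrt((1-p1)*(1-p2))).
sqrt(p1*p2) = sqrt(0.35*0.45) = 0.396863.
sqrt((1-p1)*(1-p2)) = sqrt(0.65*0.55) = 0.597913.
arg = 0.396863 + 0.597913 = 0.994776.
d = 2*arccos(0.994776) = 0.2045

0.2045


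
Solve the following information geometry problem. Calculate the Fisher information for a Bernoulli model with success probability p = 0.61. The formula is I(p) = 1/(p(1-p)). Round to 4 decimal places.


For Bernoulli(p), Fisher information is I(p) = 1/(p*(1-p)).
p = 0.61, 1-p = 0.39.
p*(1-p) = 0.2379.
I(p) = 1/0.2379 = 4.2034

4.2034


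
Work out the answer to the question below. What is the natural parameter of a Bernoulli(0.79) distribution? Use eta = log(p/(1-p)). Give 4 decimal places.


Natural parameter for Bernoulli: eta = log(p/(1-p)).
p = 0.79, 1-p = 0.21.
p/(1-p) = 3.761905.
eta = log(3.761905) = 1.3249

1.3249


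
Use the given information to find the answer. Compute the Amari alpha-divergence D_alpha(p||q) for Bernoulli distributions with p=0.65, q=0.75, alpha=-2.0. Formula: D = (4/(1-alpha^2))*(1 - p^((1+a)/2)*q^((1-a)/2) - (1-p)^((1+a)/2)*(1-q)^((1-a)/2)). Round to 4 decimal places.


Amari alpha-divergence:
D = (4/(1-alpha^2))*(1 - p^((1+a)/2)*q^((1-a)/2) - (1-p)^((1+a)/2)*(1-q)^((1-a)/2)).
alpha = -2.0, p = 0.65, q = 0.75.
e1 = (1+alpha)/2 = -0.5, e2 = (1-alpha)/2 = 1.5.
t1 = p^e1 * q^e2 = 0.65^-0.5 * 0.75^1.5 = 0.805629.
t2 = (1-p)^e1 * (1-q)^e2 = 0.35^-0.5 * 0.25^1.5 = 0.211289.
4/(1-alpha^2) = -1.333333.
D = -1.333333*(1 - 0.805629 - 0.211289) = 0.0226

0.0226


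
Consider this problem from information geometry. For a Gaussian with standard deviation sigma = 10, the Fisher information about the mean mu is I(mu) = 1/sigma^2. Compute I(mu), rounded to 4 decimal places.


The Fisher information for the mean of a normal distribution is I(mu) = 1/sigma^2.
sigma = 10, so sigma^2 = 100.
I(mu) = 1/100 = 0.0100

0.0100


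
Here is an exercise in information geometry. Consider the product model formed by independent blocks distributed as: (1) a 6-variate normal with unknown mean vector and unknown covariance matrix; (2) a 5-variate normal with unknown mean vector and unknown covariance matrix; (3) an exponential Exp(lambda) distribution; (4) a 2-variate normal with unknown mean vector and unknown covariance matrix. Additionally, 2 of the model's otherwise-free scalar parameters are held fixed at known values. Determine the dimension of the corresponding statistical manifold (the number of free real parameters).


The dimension of a statistical manifold equals the number of free
(independent) real parameters of the model. For a product of independent
blocks the parameter counts add.
- 6-variate normal: 6 (mean) + 6*7/2 = 21 (symmetric covariance) = 27.
- 5-variate normal: 5 (mean) + 5*6/2 = 15 (symmetric covariance) = 20.
- exponential (lambda): 1.
- 2-variate normal: 2 (mean) + 2*3/2 = 3 (symmetric covariance) = 5.
Total = 27 + 20 + 1 + 5 = 53.
2 parameter(s) fixed at known values: 53 - 2 = 51.
Dimension = 51

51


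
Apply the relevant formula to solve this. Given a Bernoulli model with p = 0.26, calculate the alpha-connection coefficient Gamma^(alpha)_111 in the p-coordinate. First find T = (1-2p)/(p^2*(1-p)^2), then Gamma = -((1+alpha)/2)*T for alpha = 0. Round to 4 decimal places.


Skewness (Amari-Chentsov) tensor: T = (1-2p)/(p^2*(1-p)^2).
p = 0.26, 1-2p = 0.48, p^2 = 0.0676, (1-p)^2 = 0.5476.
T = 0.48/(0.0676 * 0.5476) = 12.966749.
In the p-coordinate, Gamma^(alpha) = Gamma^(0) - (alpha/2)*T with Gamma^(0) = (1/2)*g'(p) = -T/2,
so Gamma^(alpha) = -((1+alpha)/2)*T.
alpha = 0, -(1+alpha)/2 = -0.5.
Gamma = -0.5 * 12.966749 = -6.4834

-6.4834


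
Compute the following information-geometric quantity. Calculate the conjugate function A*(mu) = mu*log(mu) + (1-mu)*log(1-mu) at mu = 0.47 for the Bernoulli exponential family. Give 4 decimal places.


Legendre transform for Bernoulli:
A*(mu) = mu*log(mu) + (1-mu)*log(1-mu).
mu = 0.47, 1-mu = 0.53.
mu*log(mu) = 0.47*log(0.47) = -0.354861.
(1-mu)*log(1-mu) = 0.53*log(0.53) = -0.336485.
A* = -0.354861 + -0.336485 = -0.6913

-0.6913


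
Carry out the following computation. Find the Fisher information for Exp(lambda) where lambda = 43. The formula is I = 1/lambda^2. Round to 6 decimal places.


Fisher information for exponential: I(lambda) = 1/lambda^2.
lambda = 43, lambda^2 = 1849.
I = 1/1849 = 0.000541

0.000541


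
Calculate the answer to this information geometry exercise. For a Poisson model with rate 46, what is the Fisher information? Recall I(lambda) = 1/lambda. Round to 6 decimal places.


Fisher information for Poisson: I(lambda) = 1/lambda.
lambda = 46.
I(lambda) = 1/46 = 0.021739

0.021739


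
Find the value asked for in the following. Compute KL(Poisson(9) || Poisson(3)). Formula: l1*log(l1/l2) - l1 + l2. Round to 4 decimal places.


KL divergence for Poisson:
KL = l1*log(l1/l2) - l1 + l2.
l1 = 9, l2 = 3.
log(9/3) = 1.098612.
l1*log(l1/l2) = 9 * 1.098612 = 9.887511.
KL = 9.887511 - 9 + 3 = 3.8875

3.8875


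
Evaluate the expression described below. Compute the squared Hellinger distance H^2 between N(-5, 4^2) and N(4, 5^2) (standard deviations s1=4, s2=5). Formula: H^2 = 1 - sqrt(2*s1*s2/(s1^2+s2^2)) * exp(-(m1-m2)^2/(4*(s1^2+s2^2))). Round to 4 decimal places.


Squared Hellinger distance for Gaussians:
H^2 = 1 - sqrt(2*s1*s2/(s1^2+s2^2)) * exp(-(m1-m2)^2/(4*(s1^2+s2^2))).
s1^2 = 16, s2^2 = 25, s1^2+s2^2 = 41.
sqrt(2*4*5/(41)) = 0.98773.
(m1-m2)^2 = (-9)^2 = 81.
exp(-81/(4*41)) = exp(-0.493902) = 0.61024.
H^2 = 1 - 0.98773*0.61024 = 0.3972

0.3972


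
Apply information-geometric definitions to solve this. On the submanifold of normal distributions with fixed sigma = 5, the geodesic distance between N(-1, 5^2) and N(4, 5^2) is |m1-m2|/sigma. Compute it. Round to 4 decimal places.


On the fixed-variance normal subfamily, geodesic distance = |m1-m2|/sigma.
|-1 - 4| = 5.
sigma = 5.
d = 5/5 = 1.0000

1.0000


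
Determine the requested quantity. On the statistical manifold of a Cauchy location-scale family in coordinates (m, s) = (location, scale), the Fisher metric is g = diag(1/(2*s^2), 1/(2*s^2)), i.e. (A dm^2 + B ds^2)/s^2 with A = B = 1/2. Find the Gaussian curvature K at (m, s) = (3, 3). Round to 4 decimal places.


The metric has the form g = (A dm^2 + B ds^2)/s^2 with A = 1/2, B = 1/2.
Substitute u = sqrt(A/B)*m: g = B*(du^2 + ds^2)/s^2, i.e. B times the
Poincare upper half-plane metric, which has constant Gaussian curvature -1.
Scaling a 2D metric by a constant c divides the Gaussian curvature by c,
so K = -1/B = -1/(1/2) = -2.0000 everywhere (the point (m, s) = (3, 3) is irrelevant:
the curvature is constant).
The requested Gaussian curvature is K = -2.0000.

-2.0000


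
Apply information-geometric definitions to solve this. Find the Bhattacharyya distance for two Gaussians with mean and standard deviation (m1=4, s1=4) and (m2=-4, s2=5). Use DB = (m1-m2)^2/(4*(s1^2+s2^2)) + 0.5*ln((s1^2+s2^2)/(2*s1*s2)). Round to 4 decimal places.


Bhattacharyya distance between two Gaussians:
DB = (m1-m2)^2/(4*(s1^2+s2^2)) + (1/2)*ln((s1^2+s2^2)/(2*s1*s2)).
(m1-m2)^2 = (8)^2 = 64.
s1^2+s2^2 = 16 + 25 = 41.
term1 = 64/164 = 0.390244.
term2 = 0.5*ln(41/40.0) = 0.012346.
DB = 0.390244 + 0.012346 = 0.4026

0.4026


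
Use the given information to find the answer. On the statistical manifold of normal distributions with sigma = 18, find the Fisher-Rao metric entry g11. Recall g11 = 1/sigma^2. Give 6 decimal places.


For the 2-parameter normal family, the Fisher metric has:
  g11 = 1/sigma^2, g22 = 2/sigma^2.
sigma = 18, sigma^2 = 324.
g11 = 0.003086

0.003086


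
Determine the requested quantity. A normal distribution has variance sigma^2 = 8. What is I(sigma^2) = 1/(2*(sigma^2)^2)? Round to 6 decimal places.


Fisher information for variance: I(sigma^2) = 1/(2*sigma^4).
sigma^2 = 8, so sigma^4 = 64.
I = 1/(2*64) = 1/128 = 0.007813

0.007813


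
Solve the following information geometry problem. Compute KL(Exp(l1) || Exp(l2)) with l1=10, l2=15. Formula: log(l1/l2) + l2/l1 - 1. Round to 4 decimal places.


KL divergence for exponential family:
KL = log(l1/l2) + l2/l1 - 1.
log(10/15) = -0.405465.
15/10 = 1.5.
KL = -0.405465 + 1.5 - 1 = 0.0945

0.0945


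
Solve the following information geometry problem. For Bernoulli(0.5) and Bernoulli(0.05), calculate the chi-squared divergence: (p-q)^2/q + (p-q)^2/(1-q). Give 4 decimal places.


Chi-squared divergence between Bernoulli distributions:
chi^2 = (p-q)^2/q + (p-q)^2/(1-q).
p = 0.5, q = 0.05, p-q = 0.45.
(p-q)^2 = 0.2025.
term1 = 0.2025/0.05 = 4.05.
term2 = 0.2025/0.95 = 0.213158.
chi^2 = 4.05 + 0.213158 = 4.2632

4.2632


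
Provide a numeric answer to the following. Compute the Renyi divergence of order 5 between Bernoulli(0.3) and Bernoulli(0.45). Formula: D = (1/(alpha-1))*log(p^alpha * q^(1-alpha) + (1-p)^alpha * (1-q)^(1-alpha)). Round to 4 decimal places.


Renyi divergence of order alpha between Bernoulli distributions:
D = (1/(alpha-1))*log(p^alpha * q^(1-alpha) + (1-p)^alpha * (1-q)^(1-alpha)).
alpha = 5, p = 0.3, q = 0.45.
p^alpha * q^(1-alpha) = 0.3^5 * 0.45^-4 = 0.059259.
(1-p)^alpha * (1-q)^(1-alpha) = 0.7^5 * 0.55^-4 = 1.836705.
sum = 0.059259 + 1.836705 = 1.895964.
D = (1/4)*log(1.895964) = 0.1599

0.1599


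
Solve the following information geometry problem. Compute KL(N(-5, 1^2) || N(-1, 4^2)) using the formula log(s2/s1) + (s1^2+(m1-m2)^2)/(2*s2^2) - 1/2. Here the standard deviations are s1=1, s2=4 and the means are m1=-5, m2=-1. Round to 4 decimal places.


KL divergence between normal distributions:
KL = log(s2/s1) + (s1^2 + (m1-m2)^2)/(2*s2^2) - 1/2.
log(4/1) = 1.386294.
(1^2 + (-5--1)^2)/(2*4^2) = (1 + 16)/32 = 0.53125.
KL = 1.386294 + 0.53125 - 0.5 = 1.4175

1.4175
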